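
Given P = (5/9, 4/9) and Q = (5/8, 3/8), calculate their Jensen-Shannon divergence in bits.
0.0036 bits

Jensen-Shannon divergence is:
JSD(P||Q) = 0.5 × D_KL(P||M) + 0.5 × D_KL(Q||M)
where M = 0.5 × (P + Q) is the mixture distribution.

M = 0.5 × (5/9, 4/9) + 0.5 × (5/8, 3/8) = (0.590278, 0.409722)

D_KL(P||M) = 0.0036 bits
D_KL(Q||M) = 0.0036 bits

JSD(P||Q) = 0.5 × 0.0036 + 0.5 × 0.0036 = 0.0036 bits

Unlike KL divergence, JSD is symmetric and bounded: 0 ≤ JSD ≤ log(2).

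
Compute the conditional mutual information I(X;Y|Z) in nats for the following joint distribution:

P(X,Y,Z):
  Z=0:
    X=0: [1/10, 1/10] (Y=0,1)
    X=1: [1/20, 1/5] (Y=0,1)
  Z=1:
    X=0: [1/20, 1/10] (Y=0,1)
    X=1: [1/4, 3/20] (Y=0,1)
0.0416 nats

Conditional mutual information: I(X;Y|Z) = H(X|Z) + H(Y|Z) - H(X,Y|Z)

H(Z) = 0.6881
H(X,Z) = 1.3195 → H(X|Z) = 0.6314
H(Y,Z) = 1.3535 → H(Y|Z) = 0.6654
H(X,Y,Z) = 1.9434 → H(X,Y|Z) = 1.2552

I(X;Y|Z) = 0.6314 + 0.6654 - 1.2552 = 0.0416 nats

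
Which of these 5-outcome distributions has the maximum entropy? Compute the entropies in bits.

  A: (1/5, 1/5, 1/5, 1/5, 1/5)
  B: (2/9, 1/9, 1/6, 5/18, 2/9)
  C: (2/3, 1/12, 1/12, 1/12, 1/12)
A

For a discrete distribution over n outcomes, entropy is maximized by the uniform distribution.

Computing entropies:
H(A) = 2.3219 bits
H(B) = 2.2608 bits
H(C) = 1.5850 bits

The uniform distribution (where all probabilities equal 1/5) achieves the maximum entropy of log_2(5) = 2.3219 bits.

Distribution A has the highest entropy.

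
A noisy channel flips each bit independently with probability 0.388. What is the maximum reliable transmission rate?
0.0365 bits

For a binary symmetric channel (BSC) with error probability p:
Capacity C = 1 - H(p) bits per symbol

where H(p) = -p log₂(p) - (1-p) log₂(1-p) is the binary entropy function.

H(0.388) = 0.9635 bits
C = 1 - 0.9635 = 0.0365 bits per symbol

This means we can reliably transmit up to 0.0365 bits of information per channel use.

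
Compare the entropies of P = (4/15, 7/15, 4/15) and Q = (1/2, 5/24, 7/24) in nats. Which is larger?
P

Computing entropies in nats:
H(P) = 1.0606
H(Q) = 1.0327

Distribution P has higher entropy.

Intuition: The distribution closer to uniform (more spread out) has higher entropy.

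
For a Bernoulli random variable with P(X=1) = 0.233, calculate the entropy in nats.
0.5429 nats

The binary entropy function is:
H(p) = -p log(p) - (1-p) log(1-p)

H(0.233) = -0.233 × log_e(0.233) - 0.767 × log_e(0.767)
H(0.233) = 0.5429 nats

Note: Binary entropy is maximized at p=0.5 (H=1 bit) and minimized at p=0 or p=1 (H=0).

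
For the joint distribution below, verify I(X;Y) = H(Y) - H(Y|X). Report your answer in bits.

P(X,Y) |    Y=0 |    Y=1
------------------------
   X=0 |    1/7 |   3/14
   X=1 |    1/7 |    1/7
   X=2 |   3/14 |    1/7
I(X;Y) = 0.0207 bits

Mutual information has multiple equivalent forms:
- I(X;Y) = H(X) - H(X|Y)
- I(X;Y) = H(Y) - H(Y|X)
- I(X;Y) = H(X) + H(Y) - H(X,Y)

Computing all quantities:
H(X) = 1.5774, H(Y) = 1.0000, H(X,Y) = 2.5567
H(X|Y) = 1.5567, H(Y|X) = 0.9793

Verification:
H(X) - H(X|Y) = 1.5774 - 1.5567 = 0.0207
H(Y) - H(Y|X) = 1.0000 - 0.9793 = 0.0207
H(X) + H(Y) - H(X,Y) = 1.5774 + 1.0000 - 2.5567 = 0.0207

All forms give I(X;Y) = 0.0207 bits. ✓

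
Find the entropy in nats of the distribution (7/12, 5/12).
0.6792 nats

Shannon entropy is H(X) = -Σ p(x) log p(x).

For P = (7/12, 5/12):
H = -7/12 × log_e(7/12) -5/12 × log_e(5/12)
H = 0.6792 nats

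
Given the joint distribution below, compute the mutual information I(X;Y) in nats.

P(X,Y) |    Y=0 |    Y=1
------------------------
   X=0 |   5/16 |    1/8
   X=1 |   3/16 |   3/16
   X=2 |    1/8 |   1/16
0.0205 nats

Mutual information: I(X;Y) = H(X) + H(Y) - H(X,Y)

Marginals:
P(X) = (7/16, 3/8, 3/16), H(X) = 1.0434 nats
P(Y) = (5/8, 3/8), H(Y) = 0.6616 nats

Joint entropy: H(X,Y) = 1.6844 nats

I(X;Y) = 1.0434 + 0.6616 - 1.6844 = 0.0205 nats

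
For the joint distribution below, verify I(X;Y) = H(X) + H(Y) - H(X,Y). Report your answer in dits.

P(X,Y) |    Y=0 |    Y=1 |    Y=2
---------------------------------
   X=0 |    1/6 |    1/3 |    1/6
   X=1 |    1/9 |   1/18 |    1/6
I(X;Y) = 0.0256 dits

Mutual information has multiple equivalent forms:
- I(X;Y) = H(X) - H(X|Y)
- I(X;Y) = H(Y) - H(Y|X)
- I(X;Y) = H(X) + H(Y) - H(X,Y)

Computing all quantities:
H(X) = 0.2764, H(Y) = 0.4731, H(X,Y) = 0.7239
H(X|Y) = 0.2508, H(Y|X) = 0.4474

Verification:
H(X) - H(X|Y) = 0.2764 - 0.2508 = 0.0256
H(Y) - H(Y|X) = 0.4731 - 0.4474 = 0.0256
H(X) + H(Y) - H(X,Y) = 0.2764 + 0.4731 - 0.7239 = 0.0256

All forms give I(X;Y) = 0.0256 dits. ✓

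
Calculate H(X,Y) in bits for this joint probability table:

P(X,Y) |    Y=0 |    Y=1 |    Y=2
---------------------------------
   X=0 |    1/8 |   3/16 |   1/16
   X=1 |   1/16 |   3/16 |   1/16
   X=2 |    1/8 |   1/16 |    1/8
3.0306 bits

Joint entropy is H(X,Y) = -Σ_{x,y} p(x,y) log p(x,y).

Summing over all non-zero entries:
H(X,Y) = -[1/8·log_2(1/8) + 3/16·log_2(3/16) + 1/16·log_2(1/16) + 1/16·log_2(1/16) + 3/16·log_2(3/16) + 1/16·log_2(1/16) + 1/8·log_2(1/8) + 1/16·log_2(1/16) + 1/8·log_2(1/8)]
H(X,Y) = 3.0306 bits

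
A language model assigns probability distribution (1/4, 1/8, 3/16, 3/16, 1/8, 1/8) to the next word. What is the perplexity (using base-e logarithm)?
5.7783

Perplexity is e^H (or exp(H) for natural log).

First, H = -Σ p log p = 1.7541 nats
Perplexity = e^1.7541 = 5.7783

Interpretation: The model's uncertainty is equivalent to choosing uniformly among 5.8 options.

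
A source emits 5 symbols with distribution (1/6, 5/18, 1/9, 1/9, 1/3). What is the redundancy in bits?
0.1450 bits

Redundancy measures how far a source is from maximum entropy:
R = H_max - H(X)

Maximum entropy for 5 symbols: H_max = log_2(5) = 2.3219 bits
Actual entropy: H(X) = 2.1769 bits
Redundancy: R = 2.3219 - 2.1769 = 0.1450 bits

This redundancy represents potential for compression: the source could be compressed by 0.1450 bits per symbol.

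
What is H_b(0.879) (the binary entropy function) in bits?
0.5322 bits

The binary entropy function is:
H(p) = -p log(p) - (1-p) log(1-p)

H(0.879) = -0.879 × log_2(0.879) - 0.121 × log_2(0.121)
H(0.879) = 0.5322 bits

Note: Binary entropy is maximized at p=0.5 (H=1 bit) and minimized at p=0 or p=1 (H=0).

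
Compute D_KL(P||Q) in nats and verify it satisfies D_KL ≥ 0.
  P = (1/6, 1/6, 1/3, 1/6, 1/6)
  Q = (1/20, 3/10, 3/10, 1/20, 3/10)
0.2405 nats

KL divergence satisfies the Gibbs inequality: D_KL(P||Q) ≥ 0 for all distributions P, Q.

D_KL(P||Q) = Σ p(x) log(p(x)/q(x))
Term by term:
  x=0: 1/6 × log_e[(1/6)/(1/20)] = 0.2007
  x=1: 1/6 × log_e[(1/6)/(3/10)] = -0.0980
  x=2: 1/3 × log_e[(1/3)/(3/10)] = 0.0351
  x=3: 1/6 × log_e[(1/6)/(1/20)] = 0.2007
  x=4: 1/6 × log_e[(1/6)/(3/10)] = -0.0980
D_KL(P||Q) = 0.2405 nats

D_KL(P||Q) = 0.2405 ≥ 0 ✓

This non-negativity is a fundamental property: relative entropy cannot be negative because it measures how different Q is from P.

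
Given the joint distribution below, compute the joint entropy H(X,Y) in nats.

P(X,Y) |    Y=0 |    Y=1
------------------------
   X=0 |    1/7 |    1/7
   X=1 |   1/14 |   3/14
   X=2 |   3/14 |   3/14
1.7348 nats

Joint entropy is H(X,Y) = -Σ_{x,y} p(x,y) log p(x,y).

Summing over all non-zero entries:
H(X,Y) = -[1/7·log_e(1/7) + 1/7·log_e(1/7) + 1/14·log_e(1/14) + 3/14·log_e(3/14) + 3/14·log_e(3/14) + 3/14·log_e(3/14)]
H(X,Y) = 1.7348 nats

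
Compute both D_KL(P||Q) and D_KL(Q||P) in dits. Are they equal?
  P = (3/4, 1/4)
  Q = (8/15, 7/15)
D_KL(P||Q) = 0.0433, D_KL(Q||P) = 0.0475

KL divergence is not symmetric: D_KL(P||Q) ≠ D_KL(Q||P) in general.

D_KL(P||Q) = 0.0433 dits
D_KL(Q||P) = 0.0475 dits

No, they are not equal!

This asymmetry is why KL divergence is not a true distance metric.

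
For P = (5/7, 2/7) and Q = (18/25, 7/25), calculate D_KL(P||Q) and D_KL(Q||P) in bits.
D_KL(P||Q) = 0.0001, D_KL(Q||P) = 0.0001

KL divergence is not symmetric: D_KL(P||Q) ≠ D_KL(Q||P) in general.

D_KL(P||Q) = 0.0001 bits
D_KL(Q||P) = 0.0001 bits

In this case they happen to be equal (to 4 decimal places).

This asymmetry is why KL divergence is not a true distance metric.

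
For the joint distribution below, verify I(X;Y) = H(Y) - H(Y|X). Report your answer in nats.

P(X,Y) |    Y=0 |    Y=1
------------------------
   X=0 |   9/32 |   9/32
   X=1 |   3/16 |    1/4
I(X;Y) = 0.0025 nats

Mutual information has multiple equivalent forms:
- I(X;Y) = H(X) - H(X|Y)
- I(X;Y) = H(Y) - H(Y|X)
- I(X;Y) = H(X) + H(Y) - H(X,Y)

Computing all quantities:
H(X) = 0.6853, H(Y) = 0.6912, H(X,Y) = 1.3740
H(X|Y) = 0.6828, H(Y|X) = 0.6887

Verification:
H(X) - H(X|Y) = 0.6853 - 0.6828 = 0.0025
H(Y) - H(Y|X) = 0.6912 - 0.6887 = 0.0025
H(X) + H(Y) - H(X,Y) = 0.6853 + 0.6912 - 1.3740 = 0.0025

All forms give I(X;Y) = 0.0025 nats. ✓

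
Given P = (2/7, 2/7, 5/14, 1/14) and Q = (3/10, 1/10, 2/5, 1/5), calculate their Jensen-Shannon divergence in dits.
0.0173 dits

Jensen-Shannon divergence is:
JSD(P||Q) = 0.5 × D_KL(P||M) + 0.5 × D_KL(Q||M)
where M = 0.5 × (P + Q) is the mixture distribution.

M = 0.5 × (2/7, 2/7, 5/14, 1/14) + 0.5 × (3/10, 1/10, 2/5, 1/5) = (0.292857, 0.192857, 0.378571, 0.135714)

D_KL(P||M) = 0.0168 dits
D_KL(Q||M) = 0.0179 dits

JSD(P||Q) = 0.5 × 0.0168 + 0.5 × 0.0179 = 0.0173 dits

Unlike KL divergence, JSD is symmetric and bounded: 0 ≤ JSD ≤ log(2).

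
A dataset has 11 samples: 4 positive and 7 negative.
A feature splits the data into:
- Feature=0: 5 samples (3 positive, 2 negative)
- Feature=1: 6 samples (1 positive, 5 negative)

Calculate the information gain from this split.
0.1498 bits

Information Gain = H(Y) - H(Y|Feature)

Before split:
P(positive) = 4/11 = 0.3636
H(Y) = 0.9457 bits

After split:
Feature=0: H = 0.9710 bits (weight = 5/11)
Feature=1: H = 0.6500 bits (weight = 6/11)
H(Y|Feature) = (5/11)×0.9710 + (6/11)×0.6500 = 0.7959 bits

Information Gain = 0.9457 - 0.7959 = 0.1498 bits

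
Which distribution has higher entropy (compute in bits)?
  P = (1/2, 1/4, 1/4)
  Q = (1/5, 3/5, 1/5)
P

Computing entropies in bits:
H(P) = 1.5000
H(Q) = 1.3710

Distribution P has higher entropy.

Intuition: The distribution closer to uniform (more spread out) has higher entropy.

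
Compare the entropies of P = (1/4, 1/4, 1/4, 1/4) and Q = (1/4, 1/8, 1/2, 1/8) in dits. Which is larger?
P

Computing entropies in dits:
H(P) = 0.6021
H(Q) = 0.5268

Distribution P has higher entropy.

Intuition: The distribution closer to uniform (more spread out) has higher entropy.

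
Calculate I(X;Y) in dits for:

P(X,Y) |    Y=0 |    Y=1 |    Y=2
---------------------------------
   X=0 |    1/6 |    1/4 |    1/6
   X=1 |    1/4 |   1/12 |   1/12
0.0227 dits

Mutual information: I(X;Y) = H(X) + H(Y) - H(X,Y)

Marginals:
P(X) = (7/12, 5/12), H(X) = 0.2950 dits
P(Y) = (5/12, 1/3, 1/4), H(Y) = 0.4680 dits

Joint entropy: H(X,Y) = 0.7403 dits

I(X;Y) = 0.2950 + 0.4680 - 0.7403 = 0.0227 dits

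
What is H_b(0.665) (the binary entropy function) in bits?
0.9200 bits

The binary entropy function is:
H(p) = -p log(p) - (1-p) log(1-p)

H(0.665) = -0.665 × log_2(0.665) - 0.335 × log_2(0.335)
H(0.665) = 0.9200 bits

Note: Binary entropy is maximized at p=0.5 (H=1 bit) and minimized at p=0 or p=1 (H=0).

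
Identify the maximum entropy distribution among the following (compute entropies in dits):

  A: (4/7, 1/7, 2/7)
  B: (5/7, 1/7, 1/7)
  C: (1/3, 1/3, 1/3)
C

For a discrete distribution over n outcomes, entropy is maximized by the uniform distribution.

Computing entropies:
H(A) = 0.4151 dits
H(B) = 0.3458 dits
H(C) = 0.4771 dits

The uniform distribution (where all probabilities equal 1/3) achieves the maximum entropy of log_10(3) = 0.4771 dits.

Distribution C has the highest entropy.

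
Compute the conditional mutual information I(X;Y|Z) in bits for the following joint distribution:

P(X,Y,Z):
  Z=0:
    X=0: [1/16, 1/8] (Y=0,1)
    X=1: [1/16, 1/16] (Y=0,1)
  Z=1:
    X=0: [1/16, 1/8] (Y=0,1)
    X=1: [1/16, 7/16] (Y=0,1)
0.0326 bits

Conditional mutual information: I(X;Y|Z) = H(X|Z) + H(Y|Z) - H(X,Y|Z)

H(Z) = 0.8960
H(X,Z) = 1.7806 → H(X|Z) = 0.8846
H(Y,Z) = 1.6697 → H(Y|Z) = 0.7737
H(X,Y,Z) = 2.5218 → H(X,Y|Z) = 1.6257

I(X;Y|Z) = 0.8846 + 0.7737 - 1.6257 = 0.0326 bits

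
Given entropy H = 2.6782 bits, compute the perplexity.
6.4006

Perplexity is 2^H (or exp(H) for natural log).

H = 2.6782 bits
Perplexity = 2^2.6782 = 6.4006

Interpretation: The model's uncertainty is equivalent to choosing uniformly among 6.4 options.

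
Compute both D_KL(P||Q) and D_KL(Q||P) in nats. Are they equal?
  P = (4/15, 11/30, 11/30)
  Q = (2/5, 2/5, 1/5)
D_KL(P||Q) = 0.0822, D_KL(Q||P) = 0.0758

KL divergence is not symmetric: D_KL(P||Q) ≠ D_KL(Q||P) in general.

D_KL(P||Q) = 0.0822 nats
D_KL(Q||P) = 0.0758 nats

No, they are not equal!

This asymmetry is why KL divergence is not a true distance metric.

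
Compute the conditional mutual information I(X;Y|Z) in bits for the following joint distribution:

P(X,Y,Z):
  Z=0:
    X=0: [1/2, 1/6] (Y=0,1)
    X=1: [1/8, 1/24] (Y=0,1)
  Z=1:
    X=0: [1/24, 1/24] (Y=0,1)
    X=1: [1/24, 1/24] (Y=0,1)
0.0000 bits

Conditional mutual information: I(X;Y|Z) = H(X|Z) + H(Y|Z) - H(X,Y|Z)

H(Z) = 0.6500
H(X,Z) = 1.4183 → H(X|Z) = 0.7683
H(Y,Z) = 1.4928 → H(Y|Z) = 0.8427
H(X,Y,Z) = 2.2610 → H(X,Y|Z) = 1.6110

I(X;Y|Z) = 0.7683 + 0.8427 - 1.6110 = 0.0000 bits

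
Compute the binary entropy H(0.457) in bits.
0.9947 bits

The binary entropy function is:
H(p) = -p log(p) - (1-p) log(1-p)

H(0.457) = -0.457 × log_2(0.457) - 0.543 × log_2(0.543)
H(0.457) = 0.9947 bits

Note: Binary entropy is maximized at p=0.5 (H=1 bit) and minimized at p=0 or p=1 (H=0).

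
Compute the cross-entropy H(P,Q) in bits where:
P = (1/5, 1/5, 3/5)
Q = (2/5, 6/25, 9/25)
1.5605 bits

Cross-entropy: H(P,Q) = -Σ p(x) log q(x)

Alternatively: H(P,Q) = H(P) + D_KL(P||Q)
H(P) = 1.3710 bits
D_KL(P||Q) = 0.1896 bits

H(P,Q) = 1.3710 + 0.1896 = 1.5605 bits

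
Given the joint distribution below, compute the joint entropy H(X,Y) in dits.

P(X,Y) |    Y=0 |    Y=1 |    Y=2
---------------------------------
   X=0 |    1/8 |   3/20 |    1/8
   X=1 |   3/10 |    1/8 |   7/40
0.7516 dits

Joint entropy is H(X,Y) = -Σ_{x,y} p(x,y) log p(x,y).

Summing over all non-zero entries:
H(X,Y) = -[1/8·log_10(1/8) + 3/20·log_10(3/20) + 1/8·log_10(1/8) + 3/10·log_10(3/10) + 1/8·log_10(1/8) + 7/40·log_10(7/40)]
H(X,Y) = 0.7516 dits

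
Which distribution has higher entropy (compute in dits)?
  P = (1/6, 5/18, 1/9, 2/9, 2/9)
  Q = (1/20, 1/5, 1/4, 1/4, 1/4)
P

Computing entropies in dits:
H(P) = 0.6806
H(Q) = 0.6564

Distribution P has higher entropy.

Intuition: The distribution closer to uniform (more spread out) has higher entropy.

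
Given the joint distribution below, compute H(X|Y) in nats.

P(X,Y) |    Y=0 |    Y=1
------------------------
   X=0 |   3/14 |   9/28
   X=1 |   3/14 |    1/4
0.6887 nats

Using the chain rule: H(X|Y) = H(X,Y) - H(Y)

First, compute H(X,Y) = 1.3716 nats

Marginal P(Y) = (3/7, 4/7)
H(Y) = 0.6829 nats

H(X|Y) = H(X,Y) - H(Y) = 1.3716 - 0.6829 = 0.6887 nats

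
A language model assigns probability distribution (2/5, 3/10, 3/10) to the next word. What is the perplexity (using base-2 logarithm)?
2.9710

Perplexity is 2^H (or exp(H) for natural log).

First, H = -Σ p log p = 1.5710 bits
Perplexity = 2^1.5710 = 2.9710

Interpretation: The model's uncertainty is equivalent to choosing uniformly among 3.0 options.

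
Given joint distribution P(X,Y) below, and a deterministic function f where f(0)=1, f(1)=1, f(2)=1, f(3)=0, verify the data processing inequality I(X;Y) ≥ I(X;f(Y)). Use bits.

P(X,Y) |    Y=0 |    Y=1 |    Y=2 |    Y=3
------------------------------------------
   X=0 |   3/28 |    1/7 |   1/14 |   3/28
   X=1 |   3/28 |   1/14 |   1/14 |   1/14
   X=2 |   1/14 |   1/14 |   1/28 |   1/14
I(X;Y) = 0.0146, I(X;f(Y)) = 0.0022, inequality holds: 0.0146 ≥ 0.0022

Data Processing Inequality: For any Markov chain X → Y → Z, we have I(X;Y) ≥ I(X;Z).

Here Z = f(Y) is a deterministic function of Y, forming X → Y → Z.

Original I(X;Y) = 0.0146 bits

After applying f:
P(X,Z) where Z=f(Y):
- P(X,Z=0) = P(X,Y=3)
- P(X,Z=1) = P(X,Y=0) + P(X,Y=1) + P(X,Y=2)

I(X;Z) = I(X;f(Y)) = 0.0022 bits

Verification: 0.0146 ≥ 0.0022 ✓

Information cannot be created by processing; the function f can only lose information about X.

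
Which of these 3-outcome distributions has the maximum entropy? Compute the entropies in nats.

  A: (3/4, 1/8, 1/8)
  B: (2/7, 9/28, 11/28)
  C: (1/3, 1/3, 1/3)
C

For a discrete distribution over n outcomes, entropy is maximized by the uniform distribution.

Computing entropies:
H(A) = 0.7356 nats
H(B) = 1.0898 nats
H(C) = 1.0986 nats

The uniform distribution (where all probabilities equal 1/3) achieves the maximum entropy of log_e(3) = 1.0986 nats.

Distribution C has the highest entropy.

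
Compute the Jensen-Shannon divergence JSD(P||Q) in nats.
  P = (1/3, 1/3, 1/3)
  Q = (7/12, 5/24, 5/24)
0.0318 nats

Jensen-Shannon divergence is:
JSD(P||Q) = 0.5 × D_KL(P||M) + 0.5 × D_KL(Q||M)
where M = 0.5 × (P + Q) is the mixture distribution.

M = 0.5 × (1/3, 1/3, 1/3) + 0.5 × (7/12, 5/24, 5/24) = (11/24, 0.270833, 0.270833)

D_KL(P||M) = 0.0323 nats
D_KL(Q||M) = 0.0314 nats

JSD(P||Q) = 0.5 × 0.0323 + 0.5 × 0.0314 = 0.0318 nats

Unlike KL divergence, JSD is symmetric and bounded: 0 ≤ JSD ≤ log(2).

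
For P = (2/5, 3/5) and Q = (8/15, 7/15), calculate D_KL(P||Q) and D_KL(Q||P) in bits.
D_KL(P||Q) = 0.0515, D_KL(Q||P) = 0.0522

KL divergence is not symmetric: D_KL(P||Q) ≠ D_KL(Q||P) in general.

D_KL(P||Q) = 0.0515 bits
D_KL(Q||P) = 0.0522 bits

No, they are not equal!

This asymmetry is why KL divergence is not a true distance metric.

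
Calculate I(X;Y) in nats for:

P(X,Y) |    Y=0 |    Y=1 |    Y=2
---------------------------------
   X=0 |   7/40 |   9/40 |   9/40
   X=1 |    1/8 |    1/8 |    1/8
0.0016 nats

Mutual information: I(X;Y) = H(X) + H(Y) - H(X,Y)

Marginals:
P(X) = (5/8, 3/8), H(X) = 0.6616 nats
P(Y) = (3/10, 7/20, 7/20), H(Y) = 1.0961 nats

Joint entropy: H(X,Y) = 1.7561 nats

I(X;Y) = 0.6616 + 1.0961 - 1.7561 = 0.0016 nats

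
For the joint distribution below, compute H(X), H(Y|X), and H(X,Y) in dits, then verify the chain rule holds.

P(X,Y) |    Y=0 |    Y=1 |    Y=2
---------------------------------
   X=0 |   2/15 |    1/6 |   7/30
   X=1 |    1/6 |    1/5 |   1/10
H(X,Y) = 0.7633, H(X) = 0.3001, H(Y|X) = 0.4633 (all in dits)

Chain rule: H(X,Y) = H(X) + H(Y|X)

Left side — joint entropy directly:
H(X,Y) = -Σ p(x,y) log p(x,y) = 0.7633 dits

Right side — compute H(Y|X) from the conditional distributions:
P(X) = (8/15, 7/15), so H(X) = 0.3001 dits
H(Y|X) = Σ_x P(X=x) · H(Y|X=x):
  P(Y|X=0) = (1/4, 5/16, 7/16), H(Y|X=0) = 0.4654, weight P(X=0) = 8/15
  P(Y|X=1) = (5/14, 3/7, 3/14), H(Y|X=1) = 0.4608, weight P(X=1) = 7/15
H(Y|X) = 0.4633 dits

H(X) + H(Y|X) = 0.3001 + 0.4633 = 0.7633 dits

Both sides equal 0.7633 dits. ✓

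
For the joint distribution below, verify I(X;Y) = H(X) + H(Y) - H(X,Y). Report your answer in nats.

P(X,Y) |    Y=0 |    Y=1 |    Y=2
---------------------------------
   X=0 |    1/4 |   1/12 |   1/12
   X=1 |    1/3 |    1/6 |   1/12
I(X;Y) = 0.0062 nats

Mutual information has multiple equivalent forms:
- I(X;Y) = H(X) - H(X|Y)
- I(X;Y) = H(Y) - H(Y|X)
- I(X;Y) = H(X) + H(Y) - H(X,Y)

Computing all quantities:
H(X) = 0.6792, H(Y) = 0.9596, H(X,Y) = 1.6326
H(X|Y) = 0.6730, H(Y|X) = 0.9534

Verification:
H(X) - H(X|Y) = 0.6792 - 0.6730 = 0.0062
H(Y) - H(Y|X) = 0.9596 - 0.9534 = 0.0062
H(X) + H(Y) - H(X,Y) = 0.6792 + 0.9596 - 1.6326 = 0.0062

All forms give I(X;Y) = 0.0062 nats. ✓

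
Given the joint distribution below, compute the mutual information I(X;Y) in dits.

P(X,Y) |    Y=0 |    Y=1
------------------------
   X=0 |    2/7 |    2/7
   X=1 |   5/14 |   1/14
0.0272 dits

Mutual information: I(X;Y) = H(X) + H(Y) - H(X,Y)

Marginals:
P(X) = (4/7, 3/7), H(X) = 0.2966 dits
P(Y) = (9/14, 5/14), H(Y) = 0.2831 dits

Joint entropy: H(X,Y) = 0.5525 dits

I(X;Y) = 0.2966 + 0.2831 - 0.5525 = 0.0272 dits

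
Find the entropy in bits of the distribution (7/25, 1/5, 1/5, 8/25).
1.9690 bits

Shannon entropy is H(X) = -Σ p(x) log p(x).

For P = (7/25, 1/5, 1/5, 8/25):
H = -7/25 × log_2(7/25) -1/5 × log_2(1/5) -1/5 × log_2(1/5) -8/25 × log_2(8/25)
H = 1.9690 bits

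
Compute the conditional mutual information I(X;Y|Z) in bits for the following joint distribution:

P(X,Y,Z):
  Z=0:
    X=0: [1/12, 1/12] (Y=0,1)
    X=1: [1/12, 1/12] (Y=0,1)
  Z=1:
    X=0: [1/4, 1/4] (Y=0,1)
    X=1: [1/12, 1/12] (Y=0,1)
0.0000 bits

Conditional mutual information: I(X;Y|Z) = H(X|Z) + H(Y|Z) - H(X,Y|Z)

H(Z) = 0.9183
H(X,Z) = 1.7925 → H(X|Z) = 0.8742
H(Y,Z) = 1.9183 → H(Y|Z) = 1.0000
H(X,Y,Z) = 2.7925 → H(X,Y|Z) = 1.8742

I(X;Y|Z) = 0.8742 + 1.0000 - 1.8742 = 0.0000 bits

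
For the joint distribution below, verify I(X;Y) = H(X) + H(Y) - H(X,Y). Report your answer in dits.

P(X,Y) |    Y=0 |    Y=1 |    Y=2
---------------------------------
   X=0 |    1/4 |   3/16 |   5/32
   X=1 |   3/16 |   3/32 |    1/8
I(X;Y) = 0.0019 dits

Mutual information has multiple equivalent forms:
- I(X;Y) = H(X) - H(X|Y)
- I(X;Y) = H(Y) - H(Y|X)
- I(X;Y) = H(X) + H(Y) - H(X,Y)

Computing all quantities:
H(X) = 0.2934, H(Y) = 0.4670, H(X,Y) = 0.7584
H(X|Y) = 0.2914, H(Y|X) = 0.4650

Verification:
H(X) - H(X|Y) = 0.2934 - 0.2914 = 0.0019
H(Y) - H(Y|X) = 0.4670 - 0.4650 = 0.0019
H(X) + H(Y) - H(X,Y) = 0.2934 + 0.4670 - 0.7584 = 0.0019

All forms give I(X;Y) = 0.0019 dits. ✓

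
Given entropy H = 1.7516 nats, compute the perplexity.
5.7638

Perplexity is e^H (or exp(H) for natural log).

H = 1.7516 nats
Perplexity = e^1.7516 = 5.7638

Interpretation: The model's uncertainty is equivalent to choosing uniformly among 5.8 options.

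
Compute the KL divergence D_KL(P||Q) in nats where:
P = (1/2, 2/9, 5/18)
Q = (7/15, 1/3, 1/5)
0.0356 nats

KL divergence: D_KL(P||Q) = Σ p(x) log(p(x)/q(x))

Computing term by term:
  x=0: 1/2 × log_e[(1/2)/(7/15)] = 1/2 × 0.0690 = 0.0345
  x=1: 2/9 × log_e[(2/9)/(1/3)] = 2/9 × -0.4055 = -0.0901
  x=2: 5/18 × log_e[(5/18)/(1/5)] = 5/18 × 0.3285 = 0.0913

D_KL(P||Q) = 0.0356 nats

Note: KL divergence is always non-negative and equals 0 iff P = Q.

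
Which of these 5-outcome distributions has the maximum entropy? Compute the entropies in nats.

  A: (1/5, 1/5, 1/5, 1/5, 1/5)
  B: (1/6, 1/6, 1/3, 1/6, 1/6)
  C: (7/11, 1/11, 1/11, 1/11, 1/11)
A

For a discrete distribution over n outcomes, entropy is maximized by the uniform distribution.

Computing entropies:
H(A) = 1.6094 nats
H(B) = 1.5607 nats
H(C) = 1.1596 nats

The uniform distribution (where all probabilities equal 1/5) achieves the maximum entropy of log_e(5) = 1.6094 nats.

Distribution A has the highest entropy.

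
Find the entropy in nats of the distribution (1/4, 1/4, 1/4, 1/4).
1.3863 nats

Shannon entropy is H(X) = -Σ p(x) log p(x).

For P = (1/4, 1/4, 1/4, 1/4):
H = -1/4 × log_e(1/4) -1/4 × log_e(1/4) -1/4 × log_e(1/4) -1/4 × log_e(1/4)
H = 1.3863 nats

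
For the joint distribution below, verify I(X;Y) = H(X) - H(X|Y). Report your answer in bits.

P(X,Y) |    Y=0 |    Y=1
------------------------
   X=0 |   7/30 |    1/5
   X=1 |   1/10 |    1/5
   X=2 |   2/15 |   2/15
I(X;Y) = 0.0232 bits

Mutual information has multiple equivalent forms:
- I(X;Y) = H(X) - H(X|Y)
- I(X;Y) = H(Y) - H(Y|X)
- I(X;Y) = H(X) + H(Y) - H(X,Y)

Computing all quantities:
H(X) = 1.5524, H(Y) = 0.9968, H(X,Y) = 2.5260
H(X|Y) = 1.5292, H(Y|X) = 0.9736

Verification:
H(X) - H(X|Y) = 1.5524 - 1.5292 = 0.0232
H(Y) - H(Y|X) = 0.9968 - 0.9736 = 0.0232
H(X) + H(Y) - H(X,Y) = 1.5524 + 0.9968 - 2.5260 = 0.0232

All forms give I(X;Y) = 0.0232 bits. ✓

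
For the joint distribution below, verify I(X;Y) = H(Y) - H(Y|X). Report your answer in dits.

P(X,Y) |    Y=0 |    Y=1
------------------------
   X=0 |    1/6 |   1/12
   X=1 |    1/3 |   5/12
I(X;Y) = 0.0082 dits

Mutual information has multiple equivalent forms:
- I(X;Y) = H(X) - H(X|Y)
- I(X;Y) = H(Y) - H(Y|X)
- I(X;Y) = H(X) + H(Y) - H(X,Y)

Computing all quantities:
H(X) = 0.2442, H(Y) = 0.3010, H(X,Y) = 0.5371
H(X|Y) = 0.2361, H(Y|X) = 0.2929

Verification:
H(X) - H(X|Y) = 0.2442 - 0.2361 = 0.0082
H(Y) - H(Y|X) = 0.3010 - 0.2929 = 0.0082
H(X) + H(Y) - H(X,Y) = 0.2442 + 0.3010 - 0.5371 = 0.0082

All forms give I(X;Y) = 0.0082 dits. ✓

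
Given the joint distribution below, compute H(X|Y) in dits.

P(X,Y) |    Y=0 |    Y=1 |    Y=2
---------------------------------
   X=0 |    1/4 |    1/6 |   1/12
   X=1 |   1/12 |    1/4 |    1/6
0.2723 dits

Using the chain rule: H(X|Y) = H(X,Y) - H(Y)

First, compute H(X,Y) = 0.7403 dits

Marginal P(Y) = (1/3, 5/12, 1/4)
H(Y) = 0.4680 dits

H(X|Y) = H(X,Y) - H(Y) = 0.7403 - 0.4680 = 0.2723 dits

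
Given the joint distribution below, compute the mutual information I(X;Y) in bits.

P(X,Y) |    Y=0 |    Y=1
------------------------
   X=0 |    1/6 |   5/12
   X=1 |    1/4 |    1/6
0.0718 bits

Mutual information: I(X;Y) = H(X) + H(Y) - H(X,Y)

Marginals:
P(X) = (7/12, 5/12), H(X) = 0.9799 bits
P(Y) = (5/12, 7/12), H(Y) = 0.9799 bits

Joint entropy: H(X,Y) = 1.8879 bits

I(X;Y) = 0.9799 + 0.9799 - 1.8879 = 0.0718 bits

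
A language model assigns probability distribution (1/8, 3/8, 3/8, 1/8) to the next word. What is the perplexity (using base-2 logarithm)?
3.5095

Perplexity is 2^H (or exp(H) for natural log).

First, H = -Σ p log p = 1.8113 bits
Perplexity = 2^1.8113 = 3.5095

Interpretation: The model's uncertainty is equivalent to choosing uniformly among 3.5 options.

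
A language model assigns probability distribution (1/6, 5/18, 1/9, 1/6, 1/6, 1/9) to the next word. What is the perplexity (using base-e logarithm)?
5.6972

Perplexity is e^H (or exp(H) for natural log).

First, H = -Σ p log p = 1.7400 nats
Perplexity = e^1.7400 = 5.6972

Interpretation: The model's uncertainty is equivalent to choosing uniformly among 5.7 options.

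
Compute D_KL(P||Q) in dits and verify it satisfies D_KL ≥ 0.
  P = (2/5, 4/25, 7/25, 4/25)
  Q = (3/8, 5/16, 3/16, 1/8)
0.0306 dits

KL divergence satisfies the Gibbs inequality: D_KL(P||Q) ≥ 0 for all distributions P, Q.

D_KL(P||Q) = Σ p(x) log(p(x)/q(x))
Term by term:
  x=0: 2/5 × log_10[(2/5)/(3/8)] = 0.0112
  x=1: 4/25 × log_10[(4/25)/(5/16)] = -0.0465
  x=2: 7/25 × log_10[(7/25)/(3/16)] = 0.0488
  x=3: 4/25 × log_10[(4/25)/(1/8)] = 0.0172
D_KL(P||Q) = 0.0306 dits

D_KL(P||Q) = 0.0306 ≥ 0 ✓

This non-negativity is a fundamental property: relative entropy cannot be negative because it measures how different Q is from P.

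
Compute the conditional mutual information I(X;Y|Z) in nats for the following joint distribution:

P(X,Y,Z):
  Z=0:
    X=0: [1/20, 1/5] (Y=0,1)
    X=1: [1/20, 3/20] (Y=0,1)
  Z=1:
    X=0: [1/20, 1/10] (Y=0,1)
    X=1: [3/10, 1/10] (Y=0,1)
0.0409 nats

Conditional mutual information: I(X;Y|Z) = H(X|Z) + H(Y|Z) - H(X,Y|Z)

H(Z) = 0.6881
H(X,Z) = 1.3195 → H(X|Z) = 0.6314
H(Y,Z) = 1.2870 → H(Y|Z) = 0.5989
H(X,Y,Z) = 1.8775 → H(X,Y|Z) = 1.1894

I(X;Y|Z) = 0.6314 + 0.5989 - 1.1894 = 0.0409 nats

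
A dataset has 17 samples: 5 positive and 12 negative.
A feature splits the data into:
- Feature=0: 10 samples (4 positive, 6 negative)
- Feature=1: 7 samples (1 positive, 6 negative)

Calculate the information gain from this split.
0.0592 bits

Information Gain = H(Y) - H(Y|Feature)

Before split:
P(positive) = 5/17 = 0.2941
H(Y) = 0.8740 bits

After split:
Feature=0: H = 0.9710 bits (weight = 10/17)
Feature=1: H = 0.5917 bits (weight = 7/17)
H(Y|Feature) = (10/17)×0.9710 + (7/17)×0.5917 = 0.8148 bits

Information Gain = 0.8740 - 0.8148 = 0.0592 bits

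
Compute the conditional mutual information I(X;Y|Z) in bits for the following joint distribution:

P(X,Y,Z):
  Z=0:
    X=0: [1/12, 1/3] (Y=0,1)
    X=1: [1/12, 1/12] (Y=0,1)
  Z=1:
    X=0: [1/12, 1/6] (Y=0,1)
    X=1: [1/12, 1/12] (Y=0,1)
0.0443 bits

Conditional mutual information: I(X;Y|Z) = H(X|Z) + H(Y|Z) - H(X,Y|Z)

H(Z) = 0.9799
H(X,Z) = 1.8879 → H(X|Z) = 0.9080
H(Y,Z) = 1.8879 → H(Y|Z) = 0.9080
H(X,Y,Z) = 2.7516 → H(X,Y|Z) = 1.7718

I(X;Y|Z) = 0.9080 + 0.9080 - 1.7718 = 0.0443 bits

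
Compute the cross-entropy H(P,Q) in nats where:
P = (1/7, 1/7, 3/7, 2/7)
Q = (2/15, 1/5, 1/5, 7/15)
1.4253 nats

Cross-entropy: H(P,Q) = -Σ p(x) log q(x)

Alternatively: H(P,Q) = H(P) + D_KL(P||Q)
H(P) = 1.2770 nats
D_KL(P||Q) = 0.1482 nats

H(P,Q) = 1.2770 + 0.1482 = 1.4253 nats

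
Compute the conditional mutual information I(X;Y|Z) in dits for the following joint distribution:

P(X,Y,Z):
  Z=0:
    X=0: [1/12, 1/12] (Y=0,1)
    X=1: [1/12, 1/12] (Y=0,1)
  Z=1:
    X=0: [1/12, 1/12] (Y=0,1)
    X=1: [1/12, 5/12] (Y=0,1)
0.0148 dits

Conditional mutual information: I(X;Y|Z) = H(X|Z) + H(Y|Z) - H(X,Y|Z)

H(Z) = 0.2764
H(X,Z) = 0.5396 → H(X|Z) = 0.2632
H(Y,Z) = 0.5396 → H(Y|Z) = 0.2632
H(X,Y,Z) = 0.7879 → H(X,Y|Z) = 0.5115

I(X;Y|Z) = 0.2632 + 0.2632 - 0.5115 = 0.0148 dits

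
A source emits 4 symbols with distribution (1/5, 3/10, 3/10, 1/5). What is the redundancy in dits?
0.0087 dits

Redundancy measures how far a source is from maximum entropy:
R = H_max - H(X)

Maximum entropy for 4 symbols: H_max = log_10(4) = 0.6021 dits
Actual entropy: H(X) = 0.5933 dits
Redundancy: R = 0.6021 - 0.5933 = 0.0087 dits

This redundancy represents potential for compression: the source could be compressed by 0.0087 dits per symbol.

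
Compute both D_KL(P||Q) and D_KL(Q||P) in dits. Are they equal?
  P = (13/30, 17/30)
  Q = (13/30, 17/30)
D_KL(P||Q) = 0.0000, D_KL(Q||P) = 0.0000

KL divergence is not symmetric: D_KL(P||Q) ≠ D_KL(Q||P) in general.

D_KL(P||Q) = 0.0000 dits
D_KL(Q||P) = 0.0000 dits

In this case they happen to be equal (to 4 decimal places).

This asymmetry is why KL divergence is not a true distance metric.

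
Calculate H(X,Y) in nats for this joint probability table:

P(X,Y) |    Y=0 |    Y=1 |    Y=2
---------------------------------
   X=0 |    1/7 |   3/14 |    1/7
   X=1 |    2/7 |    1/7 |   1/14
1.7105 nats

Joint entropy is H(X,Y) = -Σ_{x,y} p(x,y) log p(x,y).

Summing over all non-zero entries:
H(X,Y) = -[1/7·log_e(1/7) + 3/14·log_e(3/14) + 1/7·log_e(1/7) + 2/7·log_e(2/7) + 1/7·log_e(1/7) + 1/14·log_e(1/14)]
H(X,Y) = 1.7105 nats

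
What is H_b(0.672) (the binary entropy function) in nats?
0.6328 nats

The binary entropy function is:
H(p) = -p log(p) - (1-p) log(1-p)

H(0.672) = -0.672 × log_e(0.672) - 0.328 × log_e(0.328)
H(0.672) = 0.6328 nats

Note: Binary entropy is maximized at p=0.5 (H=1 bit) and minimized at p=0 or p=1 (H=0).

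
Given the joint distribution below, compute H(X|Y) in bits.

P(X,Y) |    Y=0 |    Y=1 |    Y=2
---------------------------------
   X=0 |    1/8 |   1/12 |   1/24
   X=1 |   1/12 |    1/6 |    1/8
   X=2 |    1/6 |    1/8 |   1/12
1.5127 bits

Using the chain rule: H(X|Y) = H(X,Y) - H(Y)

First, compute H(X,Y) = 3.0739 bits

Marginal P(Y) = (3/8, 3/8, 1/4)
H(Y) = 1.5613 bits

H(X|Y) = H(X,Y) - H(Y) = 3.0739 - 1.5613 = 1.5127 bits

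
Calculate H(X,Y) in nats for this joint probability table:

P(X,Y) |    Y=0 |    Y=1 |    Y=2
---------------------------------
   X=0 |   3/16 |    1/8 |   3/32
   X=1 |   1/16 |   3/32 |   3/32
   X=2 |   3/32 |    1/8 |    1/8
2.1546 nats

Joint entropy is H(X,Y) = -Σ_{x,y} p(x,y) log p(x,y).

Summing over all non-zero entries:
H(X,Y) = -[3/16·log_e(3/16) + 1/8·log_e(1/8) + 3/32·log_e(3/32) + 1/16·log_e(1/16) + 3/32·log_e(3/32) + 3/32·log_e(3/32) + 3/32·log_e(3/32) + 1/8·log_e(1/8) + 1/8·log_e(1/8)]
H(X,Y) = 2.1546 nats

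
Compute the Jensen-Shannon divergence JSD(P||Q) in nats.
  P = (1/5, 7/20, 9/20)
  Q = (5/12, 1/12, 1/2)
0.0642 nats

Jensen-Shannon divergence is:
JSD(P||Q) = 0.5 × D_KL(P||M) + 0.5 × D_KL(Q||M)
where M = 0.5 × (P + Q) is the mixture distribution.

M = 0.5 × (1/5, 7/20, 9/20) + 0.5 × (5/12, 1/12, 1/2) = (0.308333, 0.216667, 19/40)

D_KL(P||M) = 0.0569 nats
D_KL(Q||M) = 0.0715 nats

JSD(P||Q) = 0.5 × 0.0569 + 0.5 × 0.0715 = 0.0642 nats

Unlike KL divergence, JSD is symmetric and bounded: 0 ≤ JSD ≤ log(2).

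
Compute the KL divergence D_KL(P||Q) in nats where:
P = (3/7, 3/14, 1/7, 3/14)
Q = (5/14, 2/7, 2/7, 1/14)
0.1529 nats

KL divergence: D_KL(P||Q) = Σ p(x) log(p(x)/q(x))

Computing term by term:
  x=0: 3/7 × log_e[(3/7)/(5/14)] = 3/7 × 0.1823 = 0.0781
  x=1: 3/14 × log_e[(3/14)/(2/7)] = 3/14 × -0.2877 = -0.0616
  x=2: 1/7 × log_e[(1/7)/(2/7)] = 1/7 × -0.6931 = -0.0990
  x=3: 3/14 × log_e[(3/14)/(1/14)] = 3/14 × 1.0986 = 0.2354

D_KL(P||Q) = 0.1529 nats

Note: KL divergence is always non-negative and equals 0 iff P = Q.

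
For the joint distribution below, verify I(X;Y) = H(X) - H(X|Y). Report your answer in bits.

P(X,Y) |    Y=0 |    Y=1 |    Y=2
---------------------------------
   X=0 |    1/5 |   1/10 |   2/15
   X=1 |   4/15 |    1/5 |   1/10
I(X;Y) = 0.0220 bits

Mutual information has multiple equivalent forms:
- I(X;Y) = H(X) - H(X|Y)
- I(X;Y) = H(Y) - H(Y|X)
- I(X;Y) = H(X) + H(Y) - H(X,Y)

Computing all quantities:
H(X) = 0.9871, H(Y) = 1.5241, H(X,Y) = 2.4892
H(X|Y) = 0.9651, H(Y|X) = 1.5021

Verification:
H(X) - H(X|Y) = 0.9871 - 0.9651 = 0.0220
H(Y) - H(Y|X) = 1.5241 - 1.5021 = 0.0220
H(X) + H(Y) - H(X,Y) = 0.9871 + 1.5241 - 2.4892 = 0.0220

All forms give I(X;Y) = 0.0220 bits. ✓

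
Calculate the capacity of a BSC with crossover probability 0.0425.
0.7464 bits

For a binary symmetric channel (BSC) with error probability p:
Capacity C = 1 - H(p) bits per symbol

where H(p) = -p log₂(p) - (1-p) log₂(1-p) is the binary entropy function.

H(0.0425) = 0.2536 bits
C = 1 - 0.2536 = 0.7464 bits per symbol

This means we can reliably transmit up to 0.7464 bits of information per channel use.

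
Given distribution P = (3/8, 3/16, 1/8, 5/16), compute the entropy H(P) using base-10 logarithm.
0.5668 dits

Shannon entropy is H(X) = -Σ p(x) log p(x).

For P = (3/8, 3/16, 1/8, 5/16):
H = -3/8 × log_10(3/8) -3/16 × log_10(3/16) -1/8 × log_10(1/8) -5/16 × log_10(5/16)
H = 0.5668 dits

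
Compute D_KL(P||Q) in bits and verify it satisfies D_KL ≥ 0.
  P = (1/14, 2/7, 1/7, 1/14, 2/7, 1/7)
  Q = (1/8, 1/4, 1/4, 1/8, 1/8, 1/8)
0.1926 bits

KL divergence satisfies the Gibbs inequality: D_KL(P||Q) ≥ 0 for all distributions P, Q.

D_KL(P||Q) = Σ p(x) log(p(x)/q(x))
Term by term:
  x=0: 1/14 × log_2[(1/14)/(1/8)] = -0.0577
  x=1: 2/7 × log_2[(2/7)/(1/4)] = 0.0550
  x=2: 1/7 × log_2[(1/7)/(1/4)] = -0.1153
  x=3: 1/14 × log_2[(1/14)/(1/8)] = -0.0577
  x=4: 2/7 × log_2[(2/7)/(1/8)] = 0.3408
  x=5: 1/7 × log_2[(1/7)/(1/8)] = 0.0275
D_KL(P||Q) = 0.1926 bits

D_KL(P||Q) = 0.1926 ≥ 0 ✓

This non-negativity is a fundamental property: relative entropy cannot be negative because it measures how different Q is from P.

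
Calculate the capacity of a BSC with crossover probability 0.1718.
0.3382 bits

For a binary symmetric channel (BSC) with error probability p:
Capacity C = 1 - H(p) bits per symbol

where H(p) = -p log₂(p) - (1-p) log₂(1-p) is the binary entropy function.

H(0.1718) = 0.6618 bits
C = 1 - 0.6618 = 0.3382 bits per symbol

This means we can reliably transmit up to 0.3382 bits of information per channel use.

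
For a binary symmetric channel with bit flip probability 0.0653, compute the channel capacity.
0.6519 bits

For a binary symmetric channel (BSC) with error probability p:
Capacity C = 1 - H(p) bits per symbol

where H(p) = -p log₂(p) - (1-p) log₂(1-p) is the binary entropy function.

H(0.0653) = 0.3481 bits
C = 1 - 0.3481 = 0.6519 bits per symbol

This means we can reliably transmit up to 0.6519 bits of information per channel use.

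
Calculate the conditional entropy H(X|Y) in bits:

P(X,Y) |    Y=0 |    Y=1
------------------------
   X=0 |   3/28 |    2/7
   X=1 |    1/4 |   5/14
0.9519 bits

Using the chain rule: H(X|Y) = H(X,Y) - H(Y)

First, compute H(X,Y) = 1.8922 bits

Marginal P(Y) = (5/14, 9/14)
H(Y) = 0.9403 bits

H(X|Y) = H(X,Y) - H(Y) = 1.8922 - 0.9403 = 0.9519 bits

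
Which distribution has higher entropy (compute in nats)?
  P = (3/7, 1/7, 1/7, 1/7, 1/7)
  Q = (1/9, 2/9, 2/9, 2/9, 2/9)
Q

Computing entropies in nats:
H(P) = 1.4751
H(Q) = 1.5811

Distribution Q has higher entropy.

Intuition: The distribution closer to uniform (more spread out) has higher entropy.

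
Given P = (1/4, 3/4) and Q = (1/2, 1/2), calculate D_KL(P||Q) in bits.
0.1887 bits

KL divergence: D_KL(P||Q) = Σ p(x) log(p(x)/q(x))

Computing term by term:
  x=0: 1/4 × log_2[(1/4)/(1/2)] = 1/4 × -1.0000 = -0.2500
  x=1: 3/4 × log_2[(3/4)/(1/2)] = 3/4 × 0.5850 = 0.4387

D_KL(P||Q) = 0.1887 bits

Note: KL divergence is always non-negative and equals 0 iff P = Q.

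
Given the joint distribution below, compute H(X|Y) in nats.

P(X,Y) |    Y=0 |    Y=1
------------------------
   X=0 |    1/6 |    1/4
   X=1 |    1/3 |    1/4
0.6648 nats

Using the chain rule: H(X|Y) = H(X,Y) - H(Y)

First, compute H(X,Y) = 1.3580 nats

Marginal P(Y) = (1/2, 1/2)
H(Y) = 0.6931 nats

H(X|Y) = H(X,Y) - H(Y) = 1.3580 - 0.6931 = 0.6648 nats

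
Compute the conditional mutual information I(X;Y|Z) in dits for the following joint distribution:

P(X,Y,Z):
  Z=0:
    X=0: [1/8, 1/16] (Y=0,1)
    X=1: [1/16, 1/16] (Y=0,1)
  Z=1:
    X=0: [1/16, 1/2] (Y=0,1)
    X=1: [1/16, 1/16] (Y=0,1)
0.0206 dits

Conditional mutual information: I(X;Y|Z) = H(X|Z) + H(Y|Z) - H(X,Y|Z)

H(Z) = 0.2697
H(X,Z) = 0.5026 → H(X|Z) = 0.2329
H(Y,Z) = 0.5026 → H(Y|Z) = 0.2329
H(X,Y,Z) = 0.7149 → H(X,Y|Z) = 0.4452

I(X;Y|Z) = 0.2329 + 0.2329 - 0.4452 = 0.0206 dits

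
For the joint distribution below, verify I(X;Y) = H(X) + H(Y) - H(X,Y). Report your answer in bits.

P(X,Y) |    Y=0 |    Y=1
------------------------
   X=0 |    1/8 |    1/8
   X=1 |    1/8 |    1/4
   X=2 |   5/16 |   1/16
I(X;Y) = 0.1506 bits

Mutual information has multiple equivalent forms:
- I(X;Y) = H(X) - H(X|Y)
- I(X;Y) = H(Y) - H(Y|X)
- I(X;Y) = H(X) + H(Y) - H(X,Y)

Computing all quantities:
H(X) = 1.5613, H(Y) = 0.9887, H(X,Y) = 2.3994
H(X|Y) = 1.4107, H(Y|X) = 0.8381

Verification:
H(X) - H(X|Y) = 1.5613 - 1.4107 = 0.1506
H(Y) - H(Y|X) = 0.9887 - 0.8381 = 0.1506
H(X) + H(Y) - H(X,Y) = 1.5613 + 0.9887 - 2.3994 = 0.1506

All forms give I(X;Y) = 0.1506 bits. ✓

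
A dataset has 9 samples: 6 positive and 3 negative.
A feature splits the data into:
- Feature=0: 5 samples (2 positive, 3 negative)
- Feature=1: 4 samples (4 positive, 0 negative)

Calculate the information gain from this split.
0.3789 bits

Information Gain = H(Y) - H(Y|Feature)

Before split:
P(positive) = 6/9 = 0.6667
H(Y) = 0.9183 bits

After split:
Feature=0: H = 0.9710 bits (weight = 5/9)
Feature=1: H = 0.0000 bits (weight = 4/9)
H(Y|Feature) = (5/9)×0.9710 + (4/9)×0.0000 = 0.5394 bits

Information Gain = 0.9183 - 0.5394 = 0.3789 bits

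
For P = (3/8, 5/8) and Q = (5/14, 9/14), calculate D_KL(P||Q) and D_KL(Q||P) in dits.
D_KL(P||Q) = 0.0003, D_KL(Q||P) = 0.0003

KL divergence is not symmetric: D_KL(P||Q) ≠ D_KL(Q||P) in general.

D_KL(P||Q) = 0.0003 dits
D_KL(Q||P) = 0.0003 dits

In this case they happen to be equal (to 4 decimal places).

This asymmetry is why KL divergence is not a true distance metric.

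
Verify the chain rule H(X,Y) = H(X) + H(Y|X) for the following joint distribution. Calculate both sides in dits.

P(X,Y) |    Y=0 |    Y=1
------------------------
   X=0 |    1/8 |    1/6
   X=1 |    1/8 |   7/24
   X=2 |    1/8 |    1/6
H(X,Y) = 0.7541, H(X) = 0.4706, H(Y|X) = 0.2835 (all in dits)

Chain rule: H(X,Y) = H(X) + H(Y|X)

Left side — joint entropy directly:
H(X,Y) = -Σ p(x,y) log p(x,y) = 0.7541 dits

Right side — compute H(Y|X) from the conditional distributions:
P(X) = (7/24, 5/12, 7/24), so H(X) = 0.4706 dits
H(Y|X) = Σ_x P(X=x) · H(Y|X=x):
  P(Y|X=0) = (3/7, 4/7), H(Y|X=0) = 0.2966, weight P(X=0) = 7/24
  P(Y|X=1) = (3/10, 7/10), H(Y|X=1) = 0.2653, weight P(X=1) = 5/12
  P(Y|X=2) = (3/7, 4/7), H(Y|X=2) = 0.2966, weight P(X=2) = 7/24
H(Y|X) = 0.2835 dits

H(X) + H(Y|X) = 0.4706 + 0.2835 = 0.7541 dits

Both sides equal 0.7541 dits. ✓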